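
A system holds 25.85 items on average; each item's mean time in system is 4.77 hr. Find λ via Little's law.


Little's law: L = λW → λ = L / W
= 25.85 / 4.77
= 5.42 per hour


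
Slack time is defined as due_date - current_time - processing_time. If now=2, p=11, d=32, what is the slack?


Slack = due - current_time - processing
= 32 - 2 - 11
= 19


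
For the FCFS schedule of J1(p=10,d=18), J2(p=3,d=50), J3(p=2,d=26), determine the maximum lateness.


Lateness per job (L = C - d):
  J1: C=10, d=18, L=-8
  J2: C=13, d=50, L=-37
  J3: C=15, d=26, L=-11
Lmax = max(-8, -37, -11)
= -8


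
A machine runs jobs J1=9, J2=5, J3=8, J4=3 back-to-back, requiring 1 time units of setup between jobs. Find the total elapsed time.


Makespan = Σ processing + (n-1) × setup
= (9 + 5 + 8 + 3) + (4-1)×1
= 25 + 3
= 28 time units


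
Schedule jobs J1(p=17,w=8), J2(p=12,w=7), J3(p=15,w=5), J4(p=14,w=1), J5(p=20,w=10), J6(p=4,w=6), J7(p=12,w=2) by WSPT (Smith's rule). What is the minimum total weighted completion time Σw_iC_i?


WSPT order (by p/w): J6 → J2 → J5 → J1 → J3 → J7 → J4
  J6: C=4, w·C=6×4=24
  J2: C=16, w·C=7×16=112
  J5: C=36, w·C=10×36=360
  J1: C=53, w·C=8×53=424
  J3: C=68, w·C=5×68=340
  J7: C=80, w·C=2×80=160
  J4: C=94, w·C=1×94=94
Σ w·C = 1514
= 1514


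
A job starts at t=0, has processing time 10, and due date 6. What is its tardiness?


Completion = start + processing = 0 + 10 = 10
Tardiness = max(0, C - d) = max(0, 10 - 6)
= max(0, 4)
= 4


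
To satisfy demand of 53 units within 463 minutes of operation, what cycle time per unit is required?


Cycle time = available time / demand
= 463 / 53
= 8.74 min/unit


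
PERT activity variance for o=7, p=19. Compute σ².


σ² = ((p - o) / 6)² = (p - o)² / 36
= (19 - 7)² / 36
= 12² / 36
= 144 / 36
= 4.0000


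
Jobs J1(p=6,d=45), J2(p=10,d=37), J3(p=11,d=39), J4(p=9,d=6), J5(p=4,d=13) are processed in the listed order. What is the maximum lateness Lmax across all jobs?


Lateness per job (L = C - d):
  J1: C=6, d=45, L=-39
  J2: C=16, d=37, L=-21
  J3: C=27, d=39, L=-12
  J4: C=36, d=6, L=30
  J5: C=40, d=13, L=27
Lmax = max(-39, -21, -12, 30, 27)
= 30


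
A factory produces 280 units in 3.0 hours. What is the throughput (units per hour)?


Throughput = units / time
= 280 / 3.0
= 93.3 units/hour


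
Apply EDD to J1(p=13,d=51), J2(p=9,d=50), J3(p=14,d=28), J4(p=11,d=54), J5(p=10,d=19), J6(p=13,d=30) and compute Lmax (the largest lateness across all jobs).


EDD order: J5 → J3 → J6 → J2 → J1 → J4
Completion and lateness:
  J5: C=10, d=19, L=10-19=-9
  J3: C=24, d=28, L=24-28=-4
  J6: C=37, d=30, L=37-30=7
  J2: C=46, d=50, L=46-50=-4
  J1: C=59, d=51, L=59-51=8
  J4: C=70, d=54, L=70-54=16
Lmax = max(-9, -4, 7, -4, 8, 16)
= 16


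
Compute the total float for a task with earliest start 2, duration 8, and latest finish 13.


EF = ES + duration = 2 + 8 = 10
LS = LF - duration = 13 - 8 = 5
Total Float = LF - EF = 13 - 10
(or LS - ES = 5 - 2)
= 3


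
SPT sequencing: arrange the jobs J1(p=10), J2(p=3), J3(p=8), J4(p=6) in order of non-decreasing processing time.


SPT: sort by shortest processing time
  J2: p=3
  J4: p=6
  J3: p=8
  J1: p=10
Order: J2 → J4 → J3 → J1


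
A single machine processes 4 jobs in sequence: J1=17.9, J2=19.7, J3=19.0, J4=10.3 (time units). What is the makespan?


Sequential makespan: sum all processing times
= 17.9 + 19.7 + 19.0 + 10.3
= 66.9 time units


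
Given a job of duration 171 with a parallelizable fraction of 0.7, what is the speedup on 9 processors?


Amdahl's law: T_p = T × ((1-p) + p/N)
= 171 × ((1-0.7) + 0.7/9)
= 171 × (0.30 + 0.0778)
= 171 × 0.3778
= 64.60
Speedup = 171/64.60
= 2.65×


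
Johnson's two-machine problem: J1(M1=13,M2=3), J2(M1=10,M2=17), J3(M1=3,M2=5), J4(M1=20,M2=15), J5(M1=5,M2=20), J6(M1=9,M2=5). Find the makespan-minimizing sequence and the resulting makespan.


Johnson's rule:
Group 1 (M1≤M2, sort by M1): ['J3', 'J5', 'J2']
Group 2 (M1>M2, sort desc M2): ['J4', 'J6', 'J1']
Sequence: J3 → J5 → J2 → J4 → J6 → J1
Makespan calculation:
  J3: M1 done=3, M2 done=8
  J5: M1 done=8, M2 done=28
  J2: M1 done=18, M2 done=45
  J4: M1 done=38, M2 done=60
  J6: M1 done=47, M2 done=65
  J1: M1 done=60, M2 done=68
= Sequence: J3 → J5 → J2 → J4 → J6 → J1, Makespan: 68


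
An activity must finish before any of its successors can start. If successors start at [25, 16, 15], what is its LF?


LF = min of all successor start times
Successors start at: [25, 16, 15]
LF = min(25, 16, 15)
= 15


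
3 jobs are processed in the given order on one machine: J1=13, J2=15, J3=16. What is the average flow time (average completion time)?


Completion times:
  J1: completes at 13
  J2: completes at 28
  J3: completes at 44
Sum = 85
Average = 85/3
= 28.33


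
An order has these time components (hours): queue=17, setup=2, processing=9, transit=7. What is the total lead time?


Lead time = queue + setup + processing + transit
= 17 + 2 + 9 + 7
= 35 hours


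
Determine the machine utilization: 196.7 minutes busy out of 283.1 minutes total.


Utilization = busy / total × 100
= 196.7 / 283.1 × 100
= 69.5%


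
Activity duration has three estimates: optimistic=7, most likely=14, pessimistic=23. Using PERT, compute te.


te = (o + 4m + p) / 6
= (7 + 4×14 + 23) / 6
= (7 + 56 + 23) / 6
= 86 / 6
= 14.33


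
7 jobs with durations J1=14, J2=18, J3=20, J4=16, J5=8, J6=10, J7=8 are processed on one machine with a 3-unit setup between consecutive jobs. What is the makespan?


Makespan = Σ processing + (n-1) × setup
= (14 + 18 + 20 + 16 + 8 + 10 + 8) + (7-1)×3
= 94 + 18
= 112 time units


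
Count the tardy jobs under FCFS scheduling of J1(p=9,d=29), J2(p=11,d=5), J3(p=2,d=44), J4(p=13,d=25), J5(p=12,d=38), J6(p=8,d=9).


Completion vs due date:
  J1: C=9, d=29 → on time
  J2: C=20, d=5 → TARDY
  J3: C=22, d=44 → on time
  J4: C=35, d=25 → TARDY
  J5: C=47, d=38 → TARDY
  J6: C=55, d=9 → TARDY
Tardy jobs: J2, J4, J5, J6
Count = 4


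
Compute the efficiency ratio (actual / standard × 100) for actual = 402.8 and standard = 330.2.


Efficiency = (actual / standard) × 100
= (402.8 / 330.2) × 100
= 122.0%


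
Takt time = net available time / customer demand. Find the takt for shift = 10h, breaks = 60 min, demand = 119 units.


Available = 10×60 - 60 = 540 min
Takt time = 540 / 119
= 4.54 min/unit


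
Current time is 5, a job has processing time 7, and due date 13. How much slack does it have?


Slack = due - current_time - processing
= 13 - 5 - 7
= 1


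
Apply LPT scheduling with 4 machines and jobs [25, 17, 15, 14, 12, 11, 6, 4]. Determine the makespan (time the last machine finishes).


Jobs (LPT sorted): [25, 17, 15, 14, 12, 11, 6, 4]
Machines: 4
  J=25 → Machine 1 (load: 0+25=25)
  J=17 → Machine 2 (load: 0+17=17)
  J=15 → Machine 3 (load: 0+15=15)
  J=14 → Machine 4 (load: 0+14=14)
  J=12 → Machine 4 (load: 14+12=26)
  J=11 → Machine 3 (load: 15+11=26)
  J=6 → Machine 2 (load: 17+6=23)
  J=4 → Machine 2 (load: 23+4=27)
Machine loads: [25, 27, 26, 26]
Makespan = max = 27 time units


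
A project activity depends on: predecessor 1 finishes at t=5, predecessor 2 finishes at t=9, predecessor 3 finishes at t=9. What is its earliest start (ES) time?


ES = max of all predecessor completion times
Predecessors: [5, 9, 9]
ES = max(5, 9, 9)
= 9


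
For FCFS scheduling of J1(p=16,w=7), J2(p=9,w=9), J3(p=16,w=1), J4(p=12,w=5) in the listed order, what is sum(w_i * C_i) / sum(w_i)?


Completion times:
  J1: C=16, w×C=7×16=112
  J2: C=25, w×C=9×25=225
  J3: C=41, w×C=1×41=41
  J4: C=53, w×C=5×53=265
Sum w×C = 643
Sum w = 22
Weighted avg = 643/22
= 29.23


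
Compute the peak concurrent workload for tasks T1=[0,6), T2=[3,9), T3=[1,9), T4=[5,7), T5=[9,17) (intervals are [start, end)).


Check each time point for overlaps:
  t=5: 4 tasks active (T1, T2, T3, T4)
Max concurrent = 4


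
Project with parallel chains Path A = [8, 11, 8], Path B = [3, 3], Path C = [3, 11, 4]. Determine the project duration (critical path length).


Path A: 8 + 11 + 8 = 27
Path B: 3 + 3 = 6
Path C: 3 + 11 + 4 = 18
Critical path = longest = max(27, 6, 18)
= 27 (Path A)


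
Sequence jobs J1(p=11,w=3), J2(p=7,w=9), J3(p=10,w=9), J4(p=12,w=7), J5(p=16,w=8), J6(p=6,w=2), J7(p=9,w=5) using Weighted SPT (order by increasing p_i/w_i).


WSPT (Smith's rule): sort by p/w ascending
  J2: p/w = 7/9 = 0.778
  J3: p/w = 10/9 = 1.111
  J4: p/w = 12/7 = 1.714
  J7: p/w = 9/5 = 1.800
  J5: p/w = 16/8 = 2.000
  J6: p/w = 6/2 = 3.000
  J1: p/w = 11/3 = 3.667
Order: J2 → J3 → J4 → J7 → J5 → J6 → J1


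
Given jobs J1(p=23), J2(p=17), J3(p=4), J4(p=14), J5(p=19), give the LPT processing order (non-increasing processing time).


LPT: sort by longest processing time first
  J1: p=23
  J5: p=19
  J2: p=17
  J4: p=14
  J3: p=4
Order: J1 → J5 → J2 → J4 → J3


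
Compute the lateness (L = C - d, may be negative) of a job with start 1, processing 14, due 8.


Completion = 1 + 14 = 15
Lateness = C - d = 15 - 8
= 7


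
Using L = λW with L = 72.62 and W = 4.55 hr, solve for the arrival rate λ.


Little's law: L = λW → λ = L / W
= 72.62 / 4.55
= 15.96 per hour


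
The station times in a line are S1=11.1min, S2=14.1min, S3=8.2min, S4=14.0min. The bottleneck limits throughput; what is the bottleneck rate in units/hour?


Bottleneck = longest station time
Station times: [11.1, 14.1, 8.2, 14.0]
Max = 14.1 min
Rate = 60 / 14.1
= 4.26 units/hour (bottleneck: 14.1min)


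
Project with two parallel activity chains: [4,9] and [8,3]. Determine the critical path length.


Path A: 4 + 9 = 13
Path B: 8 + 3 = 11
Critical path = longest = max(13, 11)
= 13 (Path A)


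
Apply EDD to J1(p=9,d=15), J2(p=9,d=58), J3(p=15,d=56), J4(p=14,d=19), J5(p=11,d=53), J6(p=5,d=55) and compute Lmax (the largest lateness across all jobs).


EDD order: J1 → J4 → J5 → J6 → J3 → J2
Completion and lateness:
  J1: C=9, d=15, L=9-15=-6
  J4: C=23, d=19, L=23-19=4
  J5: C=34, d=53, L=34-53=-19
  J6: C=39, d=55, L=39-55=-16
  J3: C=54, d=56, L=54-56=-2
  J2: C=63, d=58, L=63-58=5
Lmax = max(-6, 4, -19, -16, -2, 5)
= 5


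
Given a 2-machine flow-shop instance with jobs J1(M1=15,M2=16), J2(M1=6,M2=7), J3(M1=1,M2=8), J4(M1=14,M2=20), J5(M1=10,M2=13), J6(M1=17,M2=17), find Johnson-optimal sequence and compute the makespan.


Johnson's rule:
Group 1 (M1≤M2, sort by M1): ['J3', 'J2', 'J5', 'J4', 'J1', 'J6']
Group 2 (M1>M2, sort desc M2): []
Sequence: J3 → J2 → J5 → J4 → J1 → J6
Makespan calculation:
  J3: M1 done=1, M2 done=9
  J2: M1 done=7, M2 done=16
  J5: M1 done=17, M2 done=30
  J4: M1 done=31, M2 done=51
  J1: M1 done=46, M2 done=67
  J6: M1 done=63, M2 done=84
= Sequence: J3 → J2 → J5 → J4 → J1 → J6, Makespan: 84


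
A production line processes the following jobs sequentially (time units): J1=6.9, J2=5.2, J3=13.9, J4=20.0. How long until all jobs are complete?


Sequential makespan: sum all processing times
= 6.9 + 5.2 + 13.9 + 20.0
= 46.0 time units


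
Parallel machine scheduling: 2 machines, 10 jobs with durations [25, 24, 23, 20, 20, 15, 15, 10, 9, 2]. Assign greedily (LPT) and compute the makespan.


Jobs (LPT sorted): [25, 24, 23, 20, 20, 15, 15, 10, 9, 2]
Machines: 2
  J=25 → Machine 1 (load: 0+25=25)
  J=24 → Machine 2 (load: 0+24=24)
  J=23 → Machine 2 (load: 24+23=47)
  J=20 → Machine 1 (load: 25+20=45)
  J=20 → Machine 1 (load: 45+20=65)
  J=15 → Machine 2 (load: 47+15=62)
  J=15 → Machine 2 (load: 62+15=77)
  J=10 → Machine 1 (load: 65+10=75)
  J=9 → Machine 1 (load: 75+9=84)
  J=2 → Machine 2 (load: 77+2=79)
Machine loads: [84, 79]
Makespan = max = 84 time units


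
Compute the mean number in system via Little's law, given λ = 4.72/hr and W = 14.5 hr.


Little's law: L = λ × W
= 4.72 × 14.5
= 68.44


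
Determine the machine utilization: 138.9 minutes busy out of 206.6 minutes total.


Utilization = busy / total × 100
= 138.9 / 206.6 × 100
= 67.2%


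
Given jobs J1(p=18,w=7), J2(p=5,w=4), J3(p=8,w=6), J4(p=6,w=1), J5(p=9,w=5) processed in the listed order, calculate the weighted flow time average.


Completion times:
  J1: C=18, w×C=7×18=126
  J2: C=23, w×C=4×23=92
  J3: C=31, w×C=6×31=186
  J4: C=37, w×C=1×37=37
  J5: C=46, w×C=5×46=230
Sum w×C = 671
Sum w = 23
Weighted avg = 671/23
= 29.17


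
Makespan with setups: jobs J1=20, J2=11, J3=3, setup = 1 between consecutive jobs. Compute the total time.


Makespan = Σ processing + (n-1) × setup
= (20 + 11 + 3) + (3-1)×1
= 34 + 2
= 36 time units


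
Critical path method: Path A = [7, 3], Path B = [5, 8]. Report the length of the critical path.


Path A: 7 + 3 = 10
Path B: 5 + 8 = 13
Critical path = longest = max(10, 13)
= 13 (Path B)


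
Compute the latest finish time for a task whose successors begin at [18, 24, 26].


LF = min of all successor start times
Successors start at: [18, 24, 26]
LF = min(18, 24, 26)
= 18


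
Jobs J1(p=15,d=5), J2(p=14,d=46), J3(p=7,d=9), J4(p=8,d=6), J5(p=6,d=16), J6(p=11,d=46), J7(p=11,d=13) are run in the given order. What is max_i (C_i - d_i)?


Lateness per job (L = C - d):
  J1: C=15, d=5, L=10
  J2: C=29, d=46, L=-17
  J3: C=36, d=9, L=27
  J4: C=44, d=6, L=38
  J5: C=50, d=16, L=34
  J6: C=61, d=46, L=15
  J7: C=72, d=13, L=59
Lmax = max(10, -17, 27, 38, 34, 15, 59)
= 59


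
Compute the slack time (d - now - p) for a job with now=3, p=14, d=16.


Slack = due - current_time - processing
= 16 - 3 - 14
= -1


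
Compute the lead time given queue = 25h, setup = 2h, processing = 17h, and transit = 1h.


Lead time = queue + setup + processing + transit
= 25 + 2 + 17 + 1
= 45 hours


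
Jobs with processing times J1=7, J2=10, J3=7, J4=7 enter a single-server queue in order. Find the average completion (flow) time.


Completion times:
  J1: completes at 7
  J2: completes at 17
  J3: completes at 24
  J4: completes at 31
Sum = 79
Average = 79/4
= 19.75


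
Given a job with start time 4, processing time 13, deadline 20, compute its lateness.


Completion = 4 + 13 = 17
Lateness = C - d = 17 - 20
= -3


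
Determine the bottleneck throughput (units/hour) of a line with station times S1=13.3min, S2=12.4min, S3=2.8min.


Bottleneck = longest station time
Station times: [13.3, 12.4, 2.8]
Max = 13.3 min
Rate = 60 / 13.3
= 4.51 units/hour (bottleneck: 13.3min)


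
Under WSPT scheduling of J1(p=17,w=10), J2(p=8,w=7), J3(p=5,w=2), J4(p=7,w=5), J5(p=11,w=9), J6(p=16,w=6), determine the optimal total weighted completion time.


WSPT order (by p/w): J2 → J5 → J4 → J1 → J3 → J6
  J2: C=8, w·C=7×8=56
  J5: C=19, w·C=9×19=171
  J4: C=26, w·C=5×26=130
  J1: C=43, w·C=10×43=430
  J3: C=48, w·C=2×48=96
  J6: C=64, w·C=6×64=384
Σ w·C = 1267
= 1267


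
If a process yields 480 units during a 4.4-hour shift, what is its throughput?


Throughput = units / time
= 480 / 4.4
= 109.1 units/hour


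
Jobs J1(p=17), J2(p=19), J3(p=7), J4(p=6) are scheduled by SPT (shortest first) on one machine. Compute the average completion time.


SPT order: J4 → J3 → J1 → J2
Completion times:
  J4: C=6
  J3: C=13
  J1: C=30
  J2: C=49
Sum = 98, n = 4
Mean flow = 98/4
= 24.50


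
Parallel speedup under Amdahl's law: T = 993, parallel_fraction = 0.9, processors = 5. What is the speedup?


Amdahl's law: T_p = T × ((1-p) + p/N)
= 993 × ((1-0.9) + 0.9/5)
= 993 × (0.10 + 0.1800)
= 993 × 0.2800
= 278.04
Speedup = 993/278.04
= 3.57×


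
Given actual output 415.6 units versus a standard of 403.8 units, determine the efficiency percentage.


Efficiency = (actual / standard) × 100
= (415.6 / 403.8) × 100
= 102.9%


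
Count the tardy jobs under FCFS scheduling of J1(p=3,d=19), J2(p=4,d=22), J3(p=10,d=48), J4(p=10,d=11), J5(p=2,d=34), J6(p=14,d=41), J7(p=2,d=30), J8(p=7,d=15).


Completion vs due date:
  J1: C=3, d=19 → on time
  J2: C=7, d=22 → on time
  J3: C=17, d=48 → on time
  J4: C=27, d=11 → TARDY
  J5: C=29, d=34 → on time
  J6: C=43, d=41 → TARDY
  J7: C=45, d=30 → TARDY
  J8: C=52, d=15 → TARDY
Tardy jobs: J4, J6, J7, J8
Count = 4


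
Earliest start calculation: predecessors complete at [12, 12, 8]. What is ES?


ES = max of all predecessor completion times
Predecessors: [12, 12, 8]
ES = max(12, 12, 8)
= 12


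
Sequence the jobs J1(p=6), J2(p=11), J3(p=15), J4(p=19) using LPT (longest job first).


LPT: sort by longest processing time first
  J4: p=19
  J3: p=15
  J2: p=11
  J1: p=6
Order: J4 → J3 → J2 → J1


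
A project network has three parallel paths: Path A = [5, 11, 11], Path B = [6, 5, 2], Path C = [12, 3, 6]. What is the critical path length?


Path A: 5 + 11 + 11 = 27
Path B: 6 + 5 + 2 = 13
Path C: 12 + 3 + 6 = 21
Critical path = longest = max(27, 13, 21)
= 27 (Path A)


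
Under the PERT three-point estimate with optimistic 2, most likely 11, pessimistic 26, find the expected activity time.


te = (o + 4m + p) / 6
= (2 + 4×11 + 26) / 6
= (2 + 44 + 26) / 6
= 72 / 6
= 12.00


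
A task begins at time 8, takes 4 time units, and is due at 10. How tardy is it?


Completion = start + processing = 8 + 4 = 12
Tardiness = max(0, C - d) = max(0, 12 - 10)
= max(0, 2)
= 2


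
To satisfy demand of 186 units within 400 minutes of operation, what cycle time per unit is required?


Cycle time = available time / demand
= 400 / 186
= 2.15 min/unit


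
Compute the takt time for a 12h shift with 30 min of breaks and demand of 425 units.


Available = 12×60 - 30 = 690 min
Takt time = 690 / 425
= 1.62 min/unit


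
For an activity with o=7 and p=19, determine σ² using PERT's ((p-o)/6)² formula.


σ² = ((p - o) / 6)² = (p - o)² / 36
= (19 - 7)² / 36
= 12² / 36
= 144 / 36
= 4.0000


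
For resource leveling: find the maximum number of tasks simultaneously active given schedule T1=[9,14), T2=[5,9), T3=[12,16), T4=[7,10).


Check each time point for overlaps:
  t=7: 2 tasks active (T2, T4)
Max concurrent = 2


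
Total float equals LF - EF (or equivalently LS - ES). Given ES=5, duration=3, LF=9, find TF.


EF = ES + duration = 5 + 3 = 8
LS = LF - duration = 9 - 3 = 6
Total Float = LF - EF = 9 - 8
(or LS - ES = 6 - 5)
= 1


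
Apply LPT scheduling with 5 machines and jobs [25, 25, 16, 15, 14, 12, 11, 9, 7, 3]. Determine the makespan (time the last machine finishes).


Jobs (LPT sorted): [25, 25, 16, 15, 14, 12, 11, 9, 7, 3]
Machines: 5
  J=25 → Machine 1 (load: 0+25=25)
  J=25 → Machine 2 (load: 0+25=25)
  J=16 → Machine 3 (load: 0+16=16)
  J=15 → Machine 4 (load: 0+15=15)
  J=14 → Machine 5 (load: 0+14=14)
  J=12 → Machine 5 (load: 14+12=26)
  J=11 → Machine 4 (load: 15+11=26)
  J=9 → Machine 3 (load: 16+9=25)
  J=7 → Machine 1 (load: 25+7=32)
  J=3 → Machine 2 (load: 25+3=28)
Machine loads: [32, 28, 25, 26, 26]
Makespan = max = 32 time units


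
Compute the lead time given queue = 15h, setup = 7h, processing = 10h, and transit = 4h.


Lead time = queue + setup + processing + transit
= 15 + 7 + 10 + 4
= 36 hours


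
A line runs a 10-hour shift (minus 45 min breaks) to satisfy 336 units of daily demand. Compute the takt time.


Available = 10×60 - 45 = 555 min
Takt time = 555 / 336
= 1.65 min/unit


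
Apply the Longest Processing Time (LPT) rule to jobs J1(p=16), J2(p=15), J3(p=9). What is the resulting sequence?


LPT: sort by longest processing time first
  J1: p=16
  J2: p=15
  J3: p=9
Order: J1 → J2 → J3


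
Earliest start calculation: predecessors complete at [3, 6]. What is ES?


ES = max of all predecessor completion times
Predecessors: [3, 6]
ES = max(3, 6)
= 6


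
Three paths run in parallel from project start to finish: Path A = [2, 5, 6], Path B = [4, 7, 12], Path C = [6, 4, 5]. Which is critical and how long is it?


Path A: 2 + 5 + 6 = 13
Path B: 4 + 7 + 12 = 23
Path C: 6 + 4 + 5 = 15
Critical path = longest = max(13, 23, 15)
= 23 (Path B)


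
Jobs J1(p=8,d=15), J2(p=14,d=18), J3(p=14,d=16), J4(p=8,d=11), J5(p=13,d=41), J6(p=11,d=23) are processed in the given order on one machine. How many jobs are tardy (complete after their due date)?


Completion vs due date:
  J1: C=8, d=15 → on time
  J2: C=22, d=18 → TARDY
  J3: C=36, d=16 → TARDY
  J4: C=44, d=11 → TARDY
  J5: C=57, d=41 → TARDY
  J6: C=68, d=23 → TARDY
Tardy jobs: J2, J3, J4, J5, J6
Count = 5


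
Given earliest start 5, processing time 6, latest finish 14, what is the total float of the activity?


EF = ES + duration = 5 + 6 = 11
LS = LF - duration = 14 - 6 = 8
Total Float = LF - EF = 14 - 11
(or LS - ES = 8 - 5)
= 3


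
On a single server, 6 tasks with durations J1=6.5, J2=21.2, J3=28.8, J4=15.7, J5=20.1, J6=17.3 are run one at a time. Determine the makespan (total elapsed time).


Sequential makespan: sum all processing times
= 6.5 + 21.2 + 28.8 + 15.7 + 20.1 + 17.3
= 109.6 time units


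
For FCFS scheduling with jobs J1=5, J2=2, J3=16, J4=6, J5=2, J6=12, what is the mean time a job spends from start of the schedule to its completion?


Completion times:
  J1: completes at 5
  J2: completes at 7
  J3: completes at 23
  J4: completes at 29
  J5: completes at 31
  J6: completes at 43
Sum = 138
Average = 138/6
= 23.00


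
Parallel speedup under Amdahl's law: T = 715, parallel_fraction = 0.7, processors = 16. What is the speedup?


Amdahl's law: T_p = T × ((1-p) + p/N)
= 715 × ((1-0.7) + 0.7/16)
= 715 × (0.30 + 0.0437)
= 715 × 0.3438
= 245.78
Speedup = 715/245.78
= 2.91×


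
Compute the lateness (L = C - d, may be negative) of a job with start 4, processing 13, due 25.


Completion = 4 + 13 = 17
Lateness = C - d = 17 - 25
= -8


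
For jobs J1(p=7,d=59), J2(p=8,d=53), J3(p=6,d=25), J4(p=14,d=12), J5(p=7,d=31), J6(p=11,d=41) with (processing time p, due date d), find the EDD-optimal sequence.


EDD: sort by earliest due date
  J4: d=12, p=14
  J3: d=25, p=6
  J5: d=31, p=7
  J6: d=41, p=11
  J2: d=53, p=8
  J1: d=59, p=7
Order: J4 → J3 → J5 → J6 → J2 → J1


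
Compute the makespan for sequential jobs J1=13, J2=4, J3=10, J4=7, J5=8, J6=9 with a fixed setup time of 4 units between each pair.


Makespan = Σ processing + (n-1) × setup
= (13 + 4 + 10 + 7 + 8 + 9) + (6-1)×4
= 51 + 20
= 71 time units


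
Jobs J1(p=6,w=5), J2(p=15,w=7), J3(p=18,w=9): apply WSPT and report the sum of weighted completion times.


WSPT order (by p/w): J1 → J3 → J2
  J1: C=6, w·C=5×6=30
  J3: C=24, w·C=9×24=216
  J2: C=39, w·C=7×39=273
Σ w·C = 519
= 519


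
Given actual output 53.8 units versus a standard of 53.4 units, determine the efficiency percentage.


Efficiency = (actual / standard) × 100
= (53.8 / 53.4) × 100
= 100.7%


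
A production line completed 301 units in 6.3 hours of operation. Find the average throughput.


Throughput = units / time
= 301 / 6.3
= 47.8 units/hour


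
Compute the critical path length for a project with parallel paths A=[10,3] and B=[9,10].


Path A: 10 + 3 = 13
Path B: 9 + 10 = 19
Critical path = longest = max(13, 19)
= 19 (Path B)


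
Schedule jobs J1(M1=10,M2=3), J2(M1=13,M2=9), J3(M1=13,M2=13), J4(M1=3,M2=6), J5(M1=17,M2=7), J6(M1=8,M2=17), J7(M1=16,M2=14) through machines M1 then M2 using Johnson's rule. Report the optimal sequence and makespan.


Johnson's rule:
Group 1 (M1≤M2, sort by M1): ['J4', 'J6', 'J3']
Group 2 (M1>M2, sort desc M2): ['J7', 'J2', 'J5', 'J1']
Sequence: J4 → J6 → J3 → J7 → J2 → J5 → J1
Makespan calculation:
  J4: M1 done=3, M2 done=9
  J6: M1 done=11, M2 done=28
  J3: M1 done=24, M2 done=41
  J7: M1 done=40, M2 done=55
  J2: M1 done=53, M2 done=64
  J5: M1 done=70, M2 done=77
  J1: M1 done=80, M2 done=83
= Sequence: J4 → J6 → J3 → J7 → J2 → J5 → J1, Makespan: 83


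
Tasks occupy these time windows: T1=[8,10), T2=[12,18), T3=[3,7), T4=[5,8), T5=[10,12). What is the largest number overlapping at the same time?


Check each time point for overlaps:
  t=5: 2 tasks active (T3, T4)
Max concurrent = 2


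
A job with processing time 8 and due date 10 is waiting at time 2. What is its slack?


Slack = due - current_time - processing
= 10 - 2 - 8
= 0


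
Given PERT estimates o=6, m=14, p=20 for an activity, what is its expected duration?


te = (o + 4m + p) / 6
= (6 + 4×14 + 20) / 6
= (6 + 56 + 20) / 6
= 82 / 6
= 13.67


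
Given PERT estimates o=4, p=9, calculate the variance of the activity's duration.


σ² = ((p - o) / 6)² = (p - o)² / 36
= (9 - 4)² / 36
= 5² / 36
= 25 / 36
= 0.6944


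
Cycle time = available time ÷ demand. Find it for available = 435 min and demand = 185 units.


Cycle time = available time / demand
= 435 / 185
= 2.35 min/unit


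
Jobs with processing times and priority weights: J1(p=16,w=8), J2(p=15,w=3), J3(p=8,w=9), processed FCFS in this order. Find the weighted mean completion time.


Completion times:
  J1: C=16, w×C=8×16=128
  J2: C=31, w×C=3×31=93
  J3: C=39, w×C=9×39=351
Sum w×C = 572
Sum w = 20
Weighted avg = 572/20
= 28.60


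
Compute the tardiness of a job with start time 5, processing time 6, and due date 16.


Completion = start + processing = 5 + 6 = 11
Tardiness = max(0, C - d) = max(0, 11 - 16)
= max(0, -5)
= 0


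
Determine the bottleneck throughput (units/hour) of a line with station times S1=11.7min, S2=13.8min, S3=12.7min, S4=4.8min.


Bottleneck = longest station time
Station times: [11.7, 13.8, 12.7, 4.8]
Max = 13.8 min
Rate = 60 / 13.8
= 4.35 units/hour (bottleneck: 13.8min)


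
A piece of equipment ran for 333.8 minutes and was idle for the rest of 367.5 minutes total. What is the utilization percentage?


Utilization = busy / total × 100
= 333.8 / 367.5 × 100
= 90.8%


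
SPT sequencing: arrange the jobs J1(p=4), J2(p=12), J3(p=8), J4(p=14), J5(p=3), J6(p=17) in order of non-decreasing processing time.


SPT: sort by shortest processing time
  J5: p=3
  J1: p=4
  J3: p=8
  J2: p=12
  J4: p=14
  J6: p=17
Order: J5 → J1 → J3 → J2 → J4 → J6


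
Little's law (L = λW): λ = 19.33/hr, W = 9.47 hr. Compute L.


Little's law: L = λ × W
= 19.33 × 9.47
= 183.06


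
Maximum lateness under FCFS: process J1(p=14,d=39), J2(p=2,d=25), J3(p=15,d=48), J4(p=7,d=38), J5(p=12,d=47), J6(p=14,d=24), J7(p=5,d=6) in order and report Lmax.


Lateness per job (L = C - d):
  J1: C=14, d=39, L=-25
  J2: C=16, d=25, L=-9
  J3: C=31, d=48, L=-17
  J4: C=38, d=38, L=0
  J5: C=50, d=47, L=3
  J6: C=64, d=24, L=40
  J7: C=69, d=6, L=63
Lmax = max(-25, -9, -17, 0, 3, 40, 63)
= 63


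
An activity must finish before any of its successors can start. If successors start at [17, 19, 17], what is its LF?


LF = min of all successor start times
Successors start at: [17, 19, 17]
LF = min(17, 19, 17)
= 17


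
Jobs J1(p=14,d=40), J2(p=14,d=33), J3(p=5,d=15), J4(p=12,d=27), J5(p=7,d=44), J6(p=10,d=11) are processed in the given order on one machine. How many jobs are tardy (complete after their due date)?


Completion vs due date:
  J1: C=14, d=40 → on time
  J2: C=28, d=33 → on time
  J3: C=33, d=15 → TARDY
  J4: C=45, d=27 → TARDY
  J5: C=52, d=44 → TARDY
  J6: C=62, d=11 → TARDY
Tardy jobs: J3, J4, J5, J6
Count = 4


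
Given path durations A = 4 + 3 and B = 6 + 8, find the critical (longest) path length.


Path A: 4 + 3 = 7
Path B: 6 + 8 = 14
Critical path = longest = max(7, 14)
= 14 (Path B)


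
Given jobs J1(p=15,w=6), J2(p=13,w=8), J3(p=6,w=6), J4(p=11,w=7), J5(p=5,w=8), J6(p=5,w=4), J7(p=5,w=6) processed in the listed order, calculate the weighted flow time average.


Completion times:
  J1: C=15, w×C=6×15=90
  J2: C=28, w×C=8×28=224
  J3: C=34, w×C=6×34=204
  J4: C=45, w×C=7×45=315
  J5: C=50, w×C=8×50=400
  J6: C=55, w×C=4×55=220
  J7: C=60, w×C=6×60=360
Sum w×C = 1813
Sum w = 45
Weighted avg = 1813/45
= 40.29


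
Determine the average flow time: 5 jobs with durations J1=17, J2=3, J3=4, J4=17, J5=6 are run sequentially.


Completion times:
  J1: completes at 17
  J2: completes at 20
  J3: completes at 24
  J4: completes at 41
  J5: completes at 47
Sum = 149
Average = 149/5
= 29.80


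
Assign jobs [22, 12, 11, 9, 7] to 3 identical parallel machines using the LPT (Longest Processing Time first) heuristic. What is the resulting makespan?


Jobs (LPT sorted): [22, 12, 11, 9, 7]
Machines: 3
  J=22 → Machine 1 (load: 0+22=22)
  J=12 → Machine 2 (load: 0+12=12)
  J=11 → Machine 3 (load: 0+11=11)
  J=9 → Machine 3 (load: 11+9=20)
  J=7 → Machine 2 (load: 12+7=19)
Machine loads: [22, 19, 20]
Makespan = max = 22 time units


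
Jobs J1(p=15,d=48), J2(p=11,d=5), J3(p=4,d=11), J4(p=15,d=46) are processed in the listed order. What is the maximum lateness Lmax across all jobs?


Lateness per job (L = C - d):
  J1: C=15, d=48, L=-33
  J2: C=26, d=5, L=21
  J3: C=30, d=11, L=19
  J4: C=45, d=46, L=-1
Lmax = max(-33, 21, 19, -1)
= 21


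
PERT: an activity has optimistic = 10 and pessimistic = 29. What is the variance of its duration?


σ² = ((p - o) / 6)² = (p - o)² / 36
= (29 - 10)² / 36
= 19² / 36
= 361 / 36
= 10.0278


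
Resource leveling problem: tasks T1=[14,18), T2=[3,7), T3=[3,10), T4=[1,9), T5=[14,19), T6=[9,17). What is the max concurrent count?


Check each time point for overlaps:
  t=3: 3 tasks active (T2, T3, T4)
Max concurrent = 3


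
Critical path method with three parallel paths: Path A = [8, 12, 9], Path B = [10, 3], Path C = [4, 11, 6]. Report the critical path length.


Path A: 8 + 12 + 9 = 29
Path B: 10 + 3 = 13
Path C: 4 + 11 + 6 = 21
Critical path = longest = max(29, 13, 21)
= 29 (Path A)


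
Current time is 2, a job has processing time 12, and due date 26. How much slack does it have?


Slack = due - current_time - processing
= 26 - 2 - 12
= 12


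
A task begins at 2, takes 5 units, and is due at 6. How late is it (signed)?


Completion = 2 + 5 = 7
Lateness = C - d = 7 - 6
= 1


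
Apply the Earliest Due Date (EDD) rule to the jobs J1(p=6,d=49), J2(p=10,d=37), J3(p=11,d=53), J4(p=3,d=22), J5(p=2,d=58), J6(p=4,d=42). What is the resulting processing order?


EDD: sort by earliest due date
  J4: d=22, p=3
  J2: d=37, p=10
  J6: d=42, p=4
  J1: d=49, p=6
  J3: d=53, p=11
  J5: d=58, p=2
Order: J4 → J2 → J6 → J1 → J3 → J5


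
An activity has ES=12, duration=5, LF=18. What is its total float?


EF = ES + duration = 12 + 5 = 17
LS = LF - duration = 18 - 5 = 13
Total Float = LF - EF = 18 - 17
(or LS - ES = 13 - 12)
= 1


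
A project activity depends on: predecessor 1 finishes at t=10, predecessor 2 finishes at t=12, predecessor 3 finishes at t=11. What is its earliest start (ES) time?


ES = max of all predecessor completion times
Predecessors: [10, 12, 11]
ES = max(10, 12, 11)
= 12


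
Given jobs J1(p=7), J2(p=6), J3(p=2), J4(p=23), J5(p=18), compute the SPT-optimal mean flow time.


SPT order: J3 → J2 → J1 → J5 → J4
Completion times:
  J3: C=2
  J2: C=8
  J1: C=15
  J5: C=33
  J4: C=56
Sum = 114, n = 5
Mean flow = 114/5
= 22.80


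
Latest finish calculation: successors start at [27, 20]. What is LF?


LF = min of all successor start times
Successors start at: [27, 20]
LF = min(27, 20)
= 20


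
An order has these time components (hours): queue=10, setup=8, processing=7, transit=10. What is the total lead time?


Lead time = queue + setup + processing + transit
= 10 + 8 + 7 + 10
= 35 hours


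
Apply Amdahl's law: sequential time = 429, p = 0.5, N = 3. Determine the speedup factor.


Amdahl's law: T_p = T × ((1-p) + p/N)
= 429 × ((1-0.5) + 0.5/3)
= 429 × (0.50 + 0.1667)
= 429 × 0.6667
= 286.00
Speedup = 429/286.00
= 1.50×


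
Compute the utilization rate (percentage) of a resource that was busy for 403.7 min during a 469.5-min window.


Utilization = busy / total × 100
= 403.7 / 469.5 × 100
= 86.0%


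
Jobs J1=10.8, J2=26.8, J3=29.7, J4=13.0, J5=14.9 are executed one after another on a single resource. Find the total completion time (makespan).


Sequential makespan: sum all processing times
= 10.8 + 26.8 + 29.7 + 13.0 + 14.9
= 95.2 time units


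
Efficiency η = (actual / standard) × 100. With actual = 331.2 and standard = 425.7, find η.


Efficiency = (actual / standard) × 100
= (331.2 / 425.7) × 100
= 77.8%


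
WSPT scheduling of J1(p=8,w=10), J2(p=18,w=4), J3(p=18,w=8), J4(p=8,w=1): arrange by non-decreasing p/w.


WSPT (Smith's rule): sort by p/w ascending
  J1: p/w = 8/10 = 0.800
  J3: p/w = 18/8 = 2.250
  J2: p/w = 18/4 = 4.500
  J4: p/w = 8/1 = 8.000
Order: J1 → J3 → J2 → J4


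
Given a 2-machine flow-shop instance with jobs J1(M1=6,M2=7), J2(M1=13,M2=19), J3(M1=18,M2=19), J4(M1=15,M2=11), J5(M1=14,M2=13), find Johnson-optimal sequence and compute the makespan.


Johnson's rule:
Group 1 (M1≤M2, sort by M1): ['J1', 'J2', 'J3']
Group 2 (M1>M2, sort desc M2): ['J5', 'J4']
Sequence: J1 → J2 → J3 → J5 → J4
Makespan calculation:
  J1: M1 done=6, M2 done=13
  J2: M1 done=19, M2 done=38
  J3: M1 done=37, M2 done=57
  J5: M1 done=51, M2 done=70
  J4: M1 done=66, M2 done=81
= Sequence: J1 → J2 → J3 → J5 → J4, Makespan: 81


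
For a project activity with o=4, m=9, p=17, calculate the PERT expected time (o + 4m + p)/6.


te = (o + 4m + p) / 6
= (4 + 4×9 + 17) / 6
= (4 + 36 + 17) / 6
= 57 / 6
= 9.50


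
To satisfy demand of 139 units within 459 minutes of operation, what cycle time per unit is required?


Cycle time = available time / demand
= 459 / 139
= 3.30 min/unit


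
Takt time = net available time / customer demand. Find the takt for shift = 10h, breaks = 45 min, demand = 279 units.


Available = 10×60 - 45 = 555 min
Takt time = 555 / 279
= 1.99 min/unit


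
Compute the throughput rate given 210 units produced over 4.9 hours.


Throughput = units / time
= 210 / 4.9
= 42.9 units/hour


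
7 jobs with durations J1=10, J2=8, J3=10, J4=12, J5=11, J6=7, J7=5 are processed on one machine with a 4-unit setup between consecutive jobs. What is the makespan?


Makespan = Σ processing + (n-1) × setup
= (10 + 8 + 10 + 12 + 11 + 7 + 5) + (7-1)×4
= 63 + 24
= 87 time units


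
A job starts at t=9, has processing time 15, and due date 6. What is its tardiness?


Completion = start + processing = 9 + 15 = 24
Tardiness = max(0, C - d) = max(0, 24 - 6)
= max(0, 18)
= 18


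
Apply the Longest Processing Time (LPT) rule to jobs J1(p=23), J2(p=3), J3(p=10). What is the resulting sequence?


LPT: sort by longest processing time first
  J1: p=23
  J3: p=10
  J2: p=3
Order: J1 → J3 → J2


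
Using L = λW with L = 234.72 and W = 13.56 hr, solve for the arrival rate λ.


Little's law: L = λW → λ = L / W
= 234.72 / 13.56
= 17.31 per hour


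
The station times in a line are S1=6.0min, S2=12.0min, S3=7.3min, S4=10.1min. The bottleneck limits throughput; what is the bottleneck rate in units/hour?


Bottleneck = longest station time
Station times: [6.0, 12.0, 7.3, 10.1]
Max = 12.0 min
Rate = 60 / 12.0
= 5.00 units/hour (bottleneck: 12.0min)


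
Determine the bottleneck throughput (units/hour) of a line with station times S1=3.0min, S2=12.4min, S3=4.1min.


Bottleneck = longest station time
Station times: [3.0, 12.4, 4.1]
Max = 12.4 min
Rate = 60 / 12.4
= 4.84 units/hour (bottleneck: 12.4min)


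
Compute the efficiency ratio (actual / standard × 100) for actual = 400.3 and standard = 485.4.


Efficiency = (actual / standard) × 100
= (400.3 / 485.4) × 100
= 82.5%


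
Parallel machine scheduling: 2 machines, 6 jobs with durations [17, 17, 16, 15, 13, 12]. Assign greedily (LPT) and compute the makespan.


Jobs (LPT sorted): [17, 17, 16, 15, 13, 12]
Machines: 2
  J=17 → Machine 1 (load: 0+17=17)
  J=17 → Machine 2 (load: 0+17=17)
  J=16 → Machine 1 (load: 17+16=33)
  J=15 → Machine 2 (load: 17+15=32)
  J=13 → Machine 2 (load: 32+13=45)
  J=12 → Machine 1 (load: 33+12=45)
Machine loads: [45, 45]
Makespan = max = 45 time units


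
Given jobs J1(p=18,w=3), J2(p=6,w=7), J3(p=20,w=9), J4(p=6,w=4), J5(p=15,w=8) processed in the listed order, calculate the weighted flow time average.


Completion times:
  J1: C=18, w×C=3×18=54
  J2: C=24, w×C=7×24=168
  J3: C=44, w×C=9×44=396
  J4: C=50, w×C=4×50=200
  J5: C=65, w×C=8×65=520
Sum w×C = 1338
Sum w = 31
Weighted avg = 1338/31
= 43.16


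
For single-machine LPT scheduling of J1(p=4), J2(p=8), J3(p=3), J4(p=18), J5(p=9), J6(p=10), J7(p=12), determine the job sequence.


LPT: sort by longest processing time first
  J4: p=18
  J7: p=12
  J6: p=10
  J5: p=9
  J2: p=8
  J1: p=4
  J3: p=3
Order: J4 → J7 → J6 → J5 → J2 → J1 → J3


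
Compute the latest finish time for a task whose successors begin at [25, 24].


LF = min of all successor start times
Successors start at: [25, 24]
LF = min(25, 24)
= 24


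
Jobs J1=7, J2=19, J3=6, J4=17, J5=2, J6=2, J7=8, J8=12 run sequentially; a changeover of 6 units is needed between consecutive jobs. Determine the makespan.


Makespan = Σ processing + (n-1) × setup
= (7 + 19 + 6 + 17 + 2 + 2 + 8 + 12) + (8-1)×6
= 73 + 42
= 115 time units


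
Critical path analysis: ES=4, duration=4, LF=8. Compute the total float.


EF = ES + duration = 4 + 4 = 8
LS = LF - duration = 8 - 4 = 4
Total Float = LF - EF = 8 - 8
(or LS - ES = 4 - 4)
= 0


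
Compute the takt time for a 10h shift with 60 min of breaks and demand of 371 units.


Available = 10×60 - 60 = 540 min
Takt time = 540 / 371
= 1.46 min/unit


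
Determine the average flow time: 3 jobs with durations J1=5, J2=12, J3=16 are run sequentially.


Completion times:
  J1: completes at 5
  J2: completes at 17
  J3: completes at 33
Sum = 55
Average = 55/3
= 18.33


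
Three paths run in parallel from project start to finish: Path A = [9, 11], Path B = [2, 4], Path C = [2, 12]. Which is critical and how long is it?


Path A: 9 + 11 = 20
Path B: 2 + 4 = 6
Path C: 2 + 12 = 14
Critical path = longest = max(20, 6, 14)
= 20 (Path A)


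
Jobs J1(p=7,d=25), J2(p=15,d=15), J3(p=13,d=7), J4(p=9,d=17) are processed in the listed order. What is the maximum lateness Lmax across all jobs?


Lateness per job (L = C - d):
  J1: C=7, d=25, L=-18
  J2: C=22, d=15, L=7
  J3: C=35, d=7, L=28
  J4: C=44, d=17, L=27
Lmax = max(-18, 7, 28, 27)
= 28


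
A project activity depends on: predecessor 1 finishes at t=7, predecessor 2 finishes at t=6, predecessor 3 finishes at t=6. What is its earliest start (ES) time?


ES = max of all predecessor completion times
Predecessors: [7, 6, 6]
ES = max(7, 6, 6)
= 7


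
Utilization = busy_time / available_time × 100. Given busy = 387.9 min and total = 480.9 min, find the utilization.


Utilization = busy / total × 100
= 387.9 / 480.9 × 100
= 80.7%


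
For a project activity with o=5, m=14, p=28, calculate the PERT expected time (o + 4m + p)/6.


te = (o + 4m + p) / 6
= (5 + 4×14 + 28) / 6
= (5 + 56 + 28) / 6
= 89 / 6
= 14.83


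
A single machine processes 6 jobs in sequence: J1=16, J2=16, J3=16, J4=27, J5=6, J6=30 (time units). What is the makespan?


Sequential makespan: sum all processing times
= 16 + 16 + 16 + 27 + 6 + 30
= 111 time units


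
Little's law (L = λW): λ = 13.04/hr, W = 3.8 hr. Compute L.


Little's law: L = λ × W
= 13.04 × 3.8
= 49.55


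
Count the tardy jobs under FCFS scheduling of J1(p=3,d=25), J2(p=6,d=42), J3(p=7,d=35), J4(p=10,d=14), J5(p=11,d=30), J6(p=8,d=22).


Completion vs due date:
  J1: C=3, d=25 → on time
  J2: C=9, d=42 → on time
  J3: C=16, d=35 → on time
  J4: C=26, d=14 → TARDY
  J5: C=37, d=30 → TARDY
  J6: C=45, d=22 → TARDY
Tardy jobs: J4, J5, J6
Count = 3
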